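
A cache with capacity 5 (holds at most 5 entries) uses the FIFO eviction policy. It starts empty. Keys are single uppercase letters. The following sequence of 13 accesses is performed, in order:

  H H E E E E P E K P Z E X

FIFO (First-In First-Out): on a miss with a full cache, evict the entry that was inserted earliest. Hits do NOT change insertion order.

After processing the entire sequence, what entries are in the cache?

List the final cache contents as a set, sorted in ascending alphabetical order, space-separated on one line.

Answer: E K P X Z

Derivation:
FIFO simulation (capacity=5):
  1. access H: MISS. Cache (old->new): [H]
  2. access H: HIT. Cache (old->new): [H]
  3. access E: MISS. Cache (old->new): [H E]
  4. access E: HIT. Cache (old->new): [H E]
  5. access E: HIT. Cache (old->new): [H E]
  6. access E: HIT. Cache (old->new): [H E]
  7. access P: MISS. Cache (old->new): [H E P]
  8. access E: HIT. Cache (old->new): [H E P]
  9. access K: MISS. Cache (old->new): [H E P K]
  10. access P: HIT. Cache (old->new): [H E P K]
  11. access Z: MISS. Cache (old->new): [H E P K Z]
  12. access E: HIT. Cache (old->new): [H E P K Z]
  13. access X: MISS, evict H. Cache (old->new): [E P K Z X]
Total: 7 hits, 6 misses, 1 evictions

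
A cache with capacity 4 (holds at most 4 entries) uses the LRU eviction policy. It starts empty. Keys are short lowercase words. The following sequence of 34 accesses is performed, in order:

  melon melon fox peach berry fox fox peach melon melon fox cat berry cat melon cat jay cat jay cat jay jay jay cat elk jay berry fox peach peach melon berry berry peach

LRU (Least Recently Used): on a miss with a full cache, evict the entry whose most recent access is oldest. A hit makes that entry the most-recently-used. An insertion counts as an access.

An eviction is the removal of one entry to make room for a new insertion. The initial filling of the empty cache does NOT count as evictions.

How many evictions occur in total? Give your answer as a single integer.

LRU simulation (capacity=4):
  1. access melon: MISS. Cache (LRU->MRU): [melon]
  2. access melon: HIT. Cache (LRU->MRU): [melon]
  3. access fox: MISS. Cache (LRU->MRU): [melon fox]
  4. access peach: MISS. Cache (LRU->MRU): [melon fox peach]
  5. access berry: MISS. Cache (LRU->MRU): [melon fox peach berry]
  6. access fox: HIT. Cache (LRU->MRU): [melon peach berry fox]
  7. access fox: HIT. Cache (LRU->MRU): [melon peach berry fox]
  8. access peach: HIT. Cache (LRU->MRU): [melon berry fox peach]
  9. access melon: HIT. Cache (LRU->MRU): [berry fox peach melon]
  10. access melon: HIT. Cache (LRU->MRU): [berry fox peach melon]
  11. access fox: HIT. Cache (LRU->MRU): [berry peach melon fox]
  12. access cat: MISS, evict berry. Cache (LRU->MRU): [peach melon fox cat]
  13. access berry: MISS, evict peach. Cache (LRU->MRU): [melon fox cat berry]
  14. access cat: HIT. Cache (LRU->MRU): [melon fox berry cat]
  15. access melon: HIT. Cache (LRU->MRU): [fox berry cat melon]
  16. access cat: HIT. Cache (LRU->MRU): [fox berry melon cat]
  17. access jay: MISS, evict fox. Cache (LRU->MRU): [berry melon cat jay]
  18. access cat: HIT. Cache (LRU->MRU): [berry melon jay cat]
  19. access jay: HIT. Cache (LRU->MRU): [berry melon cat jay]
  20. access cat: HIT. Cache (LRU->MRU): [berry melon jay cat]
  21. access jay: HIT. Cache (LRU->MRU): [berry melon cat jay]
  22. access jay: HIT. Cache (LRU->MRU): [berry melon cat jay]
  23. access jay: HIT. Cache (LRU->MRU): [berry melon cat jay]
  24. access cat: HIT. Cache (LRU->MRU): [berry melon jay cat]
  25. access elk: MISS, evict berry. Cache (LRU->MRU): [melon jay cat elk]
  26. access jay: HIT. Cache (LRU->MRU): [melon cat elk jay]
  27. access berry: MISS, evict melon. Cache (LRU->MRU): [cat elk jay berry]
  28. access fox: MISS, evict cat. Cache (LRU->MRU): [elk jay berry fox]
  29. access peach: MISS, evict elk. Cache (LRU->MRU): [jay berry fox peach]
  30. access peach: HIT. Cache (LRU->MRU): [jay berry fox peach]
  31. access melon: MISS, evict jay. Cache (LRU->MRU): [berry fox peach melon]
  32. access berry: HIT. Cache (LRU->MRU): [fox peach melon berry]
  33. access berry: HIT. Cache (LRU->MRU): [fox peach melon berry]
  34. access peach: HIT. Cache (LRU->MRU): [fox melon berry peach]
Total: 22 hits, 12 misses, 8 evictions

Answer: 8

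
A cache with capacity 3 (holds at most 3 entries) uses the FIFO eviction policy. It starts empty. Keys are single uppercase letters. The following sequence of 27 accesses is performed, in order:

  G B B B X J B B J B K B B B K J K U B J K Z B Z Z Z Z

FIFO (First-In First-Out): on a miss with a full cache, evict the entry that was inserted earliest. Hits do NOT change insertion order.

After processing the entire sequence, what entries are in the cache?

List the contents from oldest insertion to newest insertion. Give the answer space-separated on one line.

Answer: K Z B

Derivation:
FIFO simulation (capacity=3):
  1. access G: MISS. Cache (old->new): [G]
  2. access B: MISS. Cache (old->new): [G B]
  3. access B: HIT. Cache (old->new): [G B]
  4. access B: HIT. Cache (old->new): [G B]
  5. access X: MISS. Cache (old->new): [G B X]
  6. access J: MISS, evict G. Cache (old->new): [B X J]
  7. access B: HIT. Cache (old->new): [B X J]
  8. access B: HIT. Cache (old->new): [B X J]
  9. access J: HIT. Cache (old->new): [B X J]
  10. access B: HIT. Cache (old->new): [B X J]
  11. access K: MISS, evict B. Cache (old->new): [X J K]
  12. access B: MISS, evict X. Cache (old->new): [J K B]
  13. access B: HIT. Cache (old->new): [J K B]
  14. access B: HIT. Cache (old->new): [J K B]
  15. access K: HIT. Cache (old->new): [J K B]
  16. access J: HIT. Cache (old->new): [J K B]
  17. access K: HIT. Cache (old->new): [J K B]
  18. access U: MISS, evict J. Cache (old->new): [K B U]
  19. access B: HIT. Cache (old->new): [K B U]
  20. access J: MISS, evict K. Cache (old->new): [B U J]
  21. access K: MISS, evict B. Cache (old->new): [U J K]
  22. access Z: MISS, evict U. Cache (old->new): [J K Z]
  23. access B: MISS, evict J. Cache (old->new): [K Z B]
  24. access Z: HIT. Cache (old->new): [K Z B]
  25. access Z: HIT. Cache (old->new): [K Z B]
  26. access Z: HIT. Cache (old->new): [K Z B]
  27. access Z: HIT. Cache (old->new): [K Z B]
Total: 16 hits, 11 misses, 8 evictions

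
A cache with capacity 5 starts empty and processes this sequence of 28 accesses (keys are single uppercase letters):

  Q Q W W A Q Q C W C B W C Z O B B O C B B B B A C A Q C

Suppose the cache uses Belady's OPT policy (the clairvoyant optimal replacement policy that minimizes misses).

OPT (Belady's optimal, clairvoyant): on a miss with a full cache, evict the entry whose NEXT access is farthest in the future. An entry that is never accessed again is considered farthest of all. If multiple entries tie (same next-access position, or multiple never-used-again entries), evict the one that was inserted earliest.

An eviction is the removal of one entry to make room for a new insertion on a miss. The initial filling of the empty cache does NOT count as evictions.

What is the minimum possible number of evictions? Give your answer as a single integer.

Answer: 2

Derivation:
OPT (Belady) simulation (capacity=5):
  1. access Q: MISS. Cache: [Q]
  2. access Q: HIT. Next use of Q: step 6. Cache: [Q]
  3. access W: MISS. Cache: [Q W]
  4. access W: HIT. Next use of W: step 9. Cache: [Q W]
  5. access A: MISS. Cache: [Q W A]
  6. access Q: HIT. Next use of Q: step 7. Cache: [Q W A]
  7. access Q: HIT. Next use of Q: step 27. Cache: [Q W A]
  8. access C: MISS. Cache: [Q W A C]
  9. access W: HIT. Next use of W: step 12. Cache: [Q W A C]
  10. access C: HIT. Next use of C: step 13. Cache: [Q W A C]
  11. access B: MISS. Cache: [Q W A C B]
  12. access W: HIT. Next use of W: never. Cache: [Q W A C B]
  13. access C: HIT. Next use of C: step 19. Cache: [Q W A C B]
  14. access Z: MISS, evict W (next use: never). Cache: [Q A C B Z]
  15. access O: MISS, evict Z (next use: never). Cache: [Q A C B O]
  16. access B: HIT. Next use of B: step 17. Cache: [Q A C B O]
  17. access B: HIT. Next use of B: step 20. Cache: [Q A C B O]
  18. access O: HIT. Next use of O: never. Cache: [Q A C B O]
  19. access C: HIT. Next use of C: step 25. Cache: [Q A C B O]
  20. access B: HIT. Next use of B: step 21. Cache: [Q A C B O]
  21. access B: HIT. Next use of B: step 22. Cache: [Q A C B O]
  22. access B: HIT. Next use of B: step 23. Cache: [Q A C B O]
  23. access B: HIT. Next use of B: never. Cache: [Q A C B O]
  24. access A: HIT. Next use of A: step 26. Cache: [Q A C B O]
  25. access C: HIT. Next use of C: step 28. Cache: [Q A C B O]
  26. access A: HIT. Next use of A: never. Cache: [Q A C B O]
  27. access Q: HIT. Next use of Q: never. Cache: [Q A C B O]
  28. access C: HIT. Next use of C: never. Cache: [Q A C B O]
Total: 21 hits, 7 misses, 2 evictions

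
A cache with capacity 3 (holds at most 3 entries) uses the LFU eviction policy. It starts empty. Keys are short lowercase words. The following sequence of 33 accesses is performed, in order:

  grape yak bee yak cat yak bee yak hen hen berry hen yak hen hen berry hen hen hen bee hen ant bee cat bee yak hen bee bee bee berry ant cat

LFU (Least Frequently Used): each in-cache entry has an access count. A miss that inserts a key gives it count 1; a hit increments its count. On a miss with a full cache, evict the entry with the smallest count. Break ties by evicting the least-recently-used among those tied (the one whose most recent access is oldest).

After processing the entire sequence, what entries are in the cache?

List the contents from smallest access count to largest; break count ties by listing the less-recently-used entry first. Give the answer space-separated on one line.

LFU simulation (capacity=3):
  1. access grape: MISS. Cache: [grape(c=1)]
  2. access yak: MISS. Cache: [grape(c=1) yak(c=1)]
  3. access bee: MISS. Cache: [grape(c=1) yak(c=1) bee(c=1)]
  4. access yak: HIT, count now 2. Cache: [grape(c=1) bee(c=1) yak(c=2)]
  5. access cat: MISS, evict grape(c=1). Cache: [bee(c=1) cat(c=1) yak(c=2)]
  6. access yak: HIT, count now 3. Cache: [bee(c=1) cat(c=1) yak(c=3)]
  7. access bee: HIT, count now 2. Cache: [cat(c=1) bee(c=2) yak(c=3)]
  8. access yak: HIT, count now 4. Cache: [cat(c=1) bee(c=2) yak(c=4)]
  9. access hen: MISS, evict cat(c=1). Cache: [hen(c=1) bee(c=2) yak(c=4)]
  10. access hen: HIT, count now 2. Cache: [bee(c=2) hen(c=2) yak(c=4)]
  11. access berry: MISS, evict bee(c=2). Cache: [berry(c=1) hen(c=2) yak(c=4)]
  12. access hen: HIT, count now 3. Cache: [berry(c=1) hen(c=3) yak(c=4)]
  13. access yak: HIT, count now 5. Cache: [berry(c=1) hen(c=3) yak(c=5)]
  14. access hen: HIT, count now 4. Cache: [berry(c=1) hen(c=4) yak(c=5)]
  15. access hen: HIT, count now 5. Cache: [berry(c=1) yak(c=5) hen(c=5)]
  16. access berry: HIT, count now 2. Cache: [berry(c=2) yak(c=5) hen(c=5)]
  17. access hen: HIT, count now 6. Cache: [berry(c=2) yak(c=5) hen(c=6)]
  18. access hen: HIT, count now 7. Cache: [berry(c=2) yak(c=5) hen(c=7)]
  19. access hen: HIT, count now 8. Cache: [berry(c=2) yak(c=5) hen(c=8)]
  20. access bee: MISS, evict berry(c=2). Cache: [bee(c=1) yak(c=5) hen(c=8)]
  21. access hen: HIT, count now 9. Cache: [bee(c=1) yak(c=5) hen(c=9)]
  22. access ant: MISS, evict bee(c=1). Cache: [ant(c=1) yak(c=5) hen(c=9)]
  23. access bee: MISS, evict ant(c=1). Cache: [bee(c=1) yak(c=5) hen(c=9)]
  24. access cat: MISS, evict bee(c=1). Cache: [cat(c=1) yak(c=5) hen(c=9)]
  25. access bee: MISS, evict cat(c=1). Cache: [bee(c=1) yak(c=5) hen(c=9)]
  26. access yak: HIT, count now 6. Cache: [bee(c=1) yak(c=6) hen(c=9)]
  27. access hen: HIT, count now 10. Cache: [bee(c=1) yak(c=6) hen(c=10)]
  28. access bee: HIT, count now 2. Cache: [bee(c=2) yak(c=6) hen(c=10)]
  29. access bee: HIT, count now 3. Cache: [bee(c=3) yak(c=6) hen(c=10)]
  30. access bee: HIT, count now 4. Cache: [bee(c=4) yak(c=6) hen(c=10)]
  31. access berry: MISS, evict bee(c=4). Cache: [berry(c=1) yak(c=6) hen(c=10)]
  32. access ant: MISS, evict berry(c=1). Cache: [ant(c=1) yak(c=6) hen(c=10)]
  33. access cat: MISS, evict ant(c=1). Cache: [cat(c=1) yak(c=6) hen(c=10)]
Total: 19 hits, 14 misses, 11 evictions

Answer: cat yak hen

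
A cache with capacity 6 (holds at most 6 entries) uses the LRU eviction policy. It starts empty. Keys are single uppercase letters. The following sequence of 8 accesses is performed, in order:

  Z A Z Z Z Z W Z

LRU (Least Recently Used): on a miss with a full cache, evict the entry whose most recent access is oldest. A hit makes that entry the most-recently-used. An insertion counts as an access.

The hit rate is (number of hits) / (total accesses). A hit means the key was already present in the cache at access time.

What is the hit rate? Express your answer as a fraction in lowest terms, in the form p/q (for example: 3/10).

LRU simulation (capacity=6):
  1. access Z: MISS. Cache (LRU->MRU): [Z]
  2. access A: MISS. Cache (LRU->MRU): [Z A]
  3. access Z: HIT. Cache (LRU->MRU): [A Z]
  4. access Z: HIT. Cache (LRU->MRU): [A Z]
  5. access Z: HIT. Cache (LRU->MRU): [A Z]
  6. access Z: HIT. Cache (LRU->MRU): [A Z]
  7. access W: MISS. Cache (LRU->MRU): [A Z W]
  8. access Z: HIT. Cache (LRU->MRU): [A W Z]
Total: 5 hits, 3 misses, 0 evictions

Hit rate = 5/8

Answer: 5/8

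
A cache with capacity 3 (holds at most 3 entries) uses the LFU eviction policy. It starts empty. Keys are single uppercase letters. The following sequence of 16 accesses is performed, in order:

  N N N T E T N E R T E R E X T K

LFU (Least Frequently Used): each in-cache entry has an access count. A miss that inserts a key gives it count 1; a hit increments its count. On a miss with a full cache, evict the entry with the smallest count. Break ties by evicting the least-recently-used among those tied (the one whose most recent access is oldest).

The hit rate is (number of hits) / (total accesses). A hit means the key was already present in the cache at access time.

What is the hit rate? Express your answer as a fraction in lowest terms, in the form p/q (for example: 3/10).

LFU simulation (capacity=3):
  1. access N: MISS. Cache: [N(c=1)]
  2. access N: HIT, count now 2. Cache: [N(c=2)]
  3. access N: HIT, count now 3. Cache: [N(c=3)]
  4. access T: MISS. Cache: [T(c=1) N(c=3)]
  5. access E: MISS. Cache: [T(c=1) E(c=1) N(c=3)]
  6. access T: HIT, count now 2. Cache: [E(c=1) T(c=2) N(c=3)]
  7. access N: HIT, count now 4. Cache: [E(c=1) T(c=2) N(c=4)]
  8. access E: HIT, count now 2. Cache: [T(c=2) E(c=2) N(c=4)]
  9. access R: MISS, evict T(c=2). Cache: [R(c=1) E(c=2) N(c=4)]
  10. access T: MISS, evict R(c=1). Cache: [T(c=1) E(c=2) N(c=4)]
  11. access E: HIT, count now 3. Cache: [T(c=1) E(c=3) N(c=4)]
  12. access R: MISS, evict T(c=1). Cache: [R(c=1) E(c=3) N(c=4)]
  13. access E: HIT, count now 4. Cache: [R(c=1) N(c=4) E(c=4)]
  14. access X: MISS, evict R(c=1). Cache: [X(c=1) N(c=4) E(c=4)]
  15. access T: MISS, evict X(c=1). Cache: [T(c=1) N(c=4) E(c=4)]
  16. access K: MISS, evict T(c=1). Cache: [K(c=1) N(c=4) E(c=4)]
Total: 7 hits, 9 misses, 6 evictions

Hit rate = 7/16

Answer: 7/16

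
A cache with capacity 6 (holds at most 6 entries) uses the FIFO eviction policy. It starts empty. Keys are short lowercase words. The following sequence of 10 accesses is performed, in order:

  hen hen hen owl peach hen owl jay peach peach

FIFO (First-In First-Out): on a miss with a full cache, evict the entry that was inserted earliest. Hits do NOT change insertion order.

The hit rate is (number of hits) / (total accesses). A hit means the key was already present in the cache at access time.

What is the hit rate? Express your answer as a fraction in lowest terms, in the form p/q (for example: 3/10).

Answer: 3/5

Derivation:
FIFO simulation (capacity=6):
  1. access hen: MISS. Cache (old->new): [hen]
  2. access hen: HIT. Cache (old->new): [hen]
  3. access hen: HIT. Cache (old->new): [hen]
  4. access owl: MISS. Cache (old->new): [hen owl]
  5. access peach: MISS. Cache (old->new): [hen owl peach]
  6. access hen: HIT. Cache (old->new): [hen owl peach]
  7. access owl: HIT. Cache (old->new): [hen owl peach]
  8. access jay: MISS. Cache (old->new): [hen owl peach jay]
  9. access peach: HIT. Cache (old->new): [hen owl peach jay]
  10. access peach: HIT. Cache (old->new): [hen owl peach jay]
Total: 6 hits, 4 misses, 0 evictions

Hit rate = 6/10 = 3/5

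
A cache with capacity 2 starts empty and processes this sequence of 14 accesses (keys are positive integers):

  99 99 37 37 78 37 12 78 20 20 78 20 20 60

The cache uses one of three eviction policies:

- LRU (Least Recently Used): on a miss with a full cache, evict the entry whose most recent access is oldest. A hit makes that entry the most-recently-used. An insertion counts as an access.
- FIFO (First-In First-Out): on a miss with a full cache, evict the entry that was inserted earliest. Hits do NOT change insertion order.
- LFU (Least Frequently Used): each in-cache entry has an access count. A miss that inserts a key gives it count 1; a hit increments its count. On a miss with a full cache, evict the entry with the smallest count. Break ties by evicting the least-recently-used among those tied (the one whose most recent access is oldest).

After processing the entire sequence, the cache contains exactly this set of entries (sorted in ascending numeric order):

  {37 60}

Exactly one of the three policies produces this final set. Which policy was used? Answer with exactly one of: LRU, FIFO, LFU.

Answer: LFU

Derivation:
Simulating under each policy and comparing final sets:
  LRU: final set = {20 60} -> differs
  FIFO: final set = {60 78} -> differs
  LFU: final set = {37 60} -> MATCHES target
Only LFU produces the target set.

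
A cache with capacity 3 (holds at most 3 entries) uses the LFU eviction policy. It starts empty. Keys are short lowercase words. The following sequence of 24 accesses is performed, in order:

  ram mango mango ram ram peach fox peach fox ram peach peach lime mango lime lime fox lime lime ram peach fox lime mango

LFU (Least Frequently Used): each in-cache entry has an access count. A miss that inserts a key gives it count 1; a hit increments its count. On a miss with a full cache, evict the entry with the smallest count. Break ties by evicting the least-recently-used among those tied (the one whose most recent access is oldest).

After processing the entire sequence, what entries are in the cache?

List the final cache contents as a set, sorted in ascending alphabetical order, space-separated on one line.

Answer: lime mango ram

Derivation:
LFU simulation (capacity=3):
  1. access ram: MISS. Cache: [ram(c=1)]
  2. access mango: MISS. Cache: [ram(c=1) mango(c=1)]
  3. access mango: HIT, count now 2. Cache: [ram(c=1) mango(c=2)]
  4. access ram: HIT, count now 2. Cache: [mango(c=2) ram(c=2)]
  5. access ram: HIT, count now 3. Cache: [mango(c=2) ram(c=3)]
  6. access peach: MISS. Cache: [peach(c=1) mango(c=2) ram(c=3)]
  7. access fox: MISS, evict peach(c=1). Cache: [fox(c=1) mango(c=2) ram(c=3)]
  8. access peach: MISS, evict fox(c=1). Cache: [peach(c=1) mango(c=2) ram(c=3)]
  9. access fox: MISS, evict peach(c=1). Cache: [fox(c=1) mango(c=2) ram(c=3)]
  10. access ram: HIT, count now 4. Cache: [fox(c=1) mango(c=2) ram(c=4)]
  11. access peach: MISS, evict fox(c=1). Cache: [peach(c=1) mango(c=2) ram(c=4)]
  12. access peach: HIT, count now 2. Cache: [mango(c=2) peach(c=2) ram(c=4)]
  13. access lime: MISS, evict mango(c=2). Cache: [lime(c=1) peach(c=2) ram(c=4)]
  14. access mango: MISS, evict lime(c=1). Cache: [mango(c=1) peach(c=2) ram(c=4)]
  15. access lime: MISS, evict mango(c=1). Cache: [lime(c=1) peach(c=2) ram(c=4)]
  16. access lime: HIT, count now 2. Cache: [peach(c=2) lime(c=2) ram(c=4)]
  17. access fox: MISS, evict peach(c=2). Cache: [fox(c=1) lime(c=2) ram(c=4)]
  18. access lime: HIT, count now 3. Cache: [fox(c=1) lime(c=3) ram(c=4)]
  19. access lime: HIT, count now 4. Cache: [fox(c=1) ram(c=4) lime(c=4)]
  20. access ram: HIT, count now 5. Cache: [fox(c=1) lime(c=4) ram(c=5)]
  21. access peach: MISS, evict fox(c=1). Cache: [peach(c=1) lime(c=4) ram(c=5)]
  22. access fox: MISS, evict peach(c=1). Cache: [fox(c=1) lime(c=4) ram(c=5)]
  23. access lime: HIT, count now 5. Cache: [fox(c=1) ram(c=5) lime(c=5)]
  24. access mango: MISS, evict fox(c=1). Cache: [mango(c=1) ram(c=5) lime(c=5)]
Total: 10 hits, 14 misses, 11 evictions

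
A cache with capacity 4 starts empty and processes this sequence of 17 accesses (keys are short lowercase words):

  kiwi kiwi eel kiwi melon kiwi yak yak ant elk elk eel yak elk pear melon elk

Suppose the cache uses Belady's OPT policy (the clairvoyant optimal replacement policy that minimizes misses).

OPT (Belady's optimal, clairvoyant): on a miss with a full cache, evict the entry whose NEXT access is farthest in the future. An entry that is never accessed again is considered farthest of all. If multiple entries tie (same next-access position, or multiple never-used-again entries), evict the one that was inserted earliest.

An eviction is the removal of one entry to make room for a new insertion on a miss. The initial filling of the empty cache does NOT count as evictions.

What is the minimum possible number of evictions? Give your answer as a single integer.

OPT (Belady) simulation (capacity=4):
  1. access kiwi: MISS. Cache: [kiwi]
  2. access kiwi: HIT. Next use of kiwi: step 4. Cache: [kiwi]
  3. access eel: MISS. Cache: [kiwi eel]
  4. access kiwi: HIT. Next use of kiwi: step 6. Cache: [kiwi eel]
  5. access melon: MISS. Cache: [kiwi eel melon]
  6. access kiwi: HIT. Next use of kiwi: never. Cache: [kiwi eel melon]
  7. access yak: MISS. Cache: [kiwi eel melon yak]
  8. access yak: HIT. Next use of yak: step 13. Cache: [kiwi eel melon yak]
  9. access ant: MISS, evict kiwi (next use: never). Cache: [eel melon yak ant]
  10. access elk: MISS, evict ant (next use: never). Cache: [eel melon yak elk]
  11. access elk: HIT. Next use of elk: step 14. Cache: [eel melon yak elk]
  12. access eel: HIT. Next use of eel: never. Cache: [eel melon yak elk]
  13. access yak: HIT. Next use of yak: never. Cache: [eel melon yak elk]
  14. access elk: HIT. Next use of elk: step 17. Cache: [eel melon yak elk]
  15. access pear: MISS, evict eel (next use: never). Cache: [melon yak elk pear]
  16. access melon: HIT. Next use of melon: never. Cache: [melon yak elk pear]
  17. access elk: HIT. Next use of elk: never. Cache: [melon yak elk pear]
Total: 10 hits, 7 misses, 3 evictions

Answer: 3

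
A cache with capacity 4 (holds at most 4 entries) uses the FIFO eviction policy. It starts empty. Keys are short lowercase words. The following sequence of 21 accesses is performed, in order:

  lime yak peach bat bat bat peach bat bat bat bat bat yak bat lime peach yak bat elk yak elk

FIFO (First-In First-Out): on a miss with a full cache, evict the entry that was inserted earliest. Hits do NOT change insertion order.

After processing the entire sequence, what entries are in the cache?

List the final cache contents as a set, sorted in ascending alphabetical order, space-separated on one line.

Answer: bat elk peach yak

Derivation:
FIFO simulation (capacity=4):
  1. access lime: MISS. Cache (old->new): [lime]
  2. access yak: MISS. Cache (old->new): [lime yak]
  3. access peach: MISS. Cache (old->new): [lime yak peach]
  4. access bat: MISS. Cache (old->new): [lime yak peach bat]
  5. access bat: HIT. Cache (old->new): [lime yak peach bat]
  6. access bat: HIT. Cache (old->new): [lime yak peach bat]
  7. access peach: HIT. Cache (old->new): [lime yak peach bat]
  8. access bat: HIT. Cache (old->new): [lime yak peach bat]
  9. access bat: HIT. Cache (old->new): [lime yak peach bat]
  10. access bat: HIT. Cache (old->new): [lime yak peach bat]
  11. access bat: HIT. Cache (old->new): [lime yak peach bat]
  12. access bat: HIT. Cache (old->new): [lime yak peach bat]
  13. access yak: HIT. Cache (old->new): [lime yak peach bat]
  14. access bat: HIT. Cache (old->new): [lime yak peach bat]
  15. access lime: HIT. Cache (old->new): [lime yak peach bat]
  16. access peach: HIT. Cache (old->new): [lime yak peach bat]
  17. access yak: HIT. Cache (old->new): [lime yak peach bat]
  18. access bat: HIT. Cache (old->new): [lime yak peach bat]
  19. access elk: MISS, evict lime. Cache (old->new): [yak peach bat elk]
  20. access yak: HIT. Cache (old->new): [yak peach bat elk]
  21. access elk: HIT. Cache (old->new): [yak peach bat elk]
Total: 16 hits, 5 misses, 1 evictions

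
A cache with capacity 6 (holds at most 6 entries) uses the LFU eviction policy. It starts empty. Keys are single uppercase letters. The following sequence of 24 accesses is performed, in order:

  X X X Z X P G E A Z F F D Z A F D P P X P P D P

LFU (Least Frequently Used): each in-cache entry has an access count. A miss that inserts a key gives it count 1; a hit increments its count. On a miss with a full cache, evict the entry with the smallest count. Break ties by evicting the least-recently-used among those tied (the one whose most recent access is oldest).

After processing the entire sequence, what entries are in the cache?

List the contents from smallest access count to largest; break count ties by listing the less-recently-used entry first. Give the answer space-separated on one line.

LFU simulation (capacity=6):
  1. access X: MISS. Cache: [X(c=1)]
  2. access X: HIT, count now 2. Cache: [X(c=2)]
  3. access X: HIT, count now 3. Cache: [X(c=3)]
  4. access Z: MISS. Cache: [Z(c=1) X(c=3)]
  5. access X: HIT, count now 4. Cache: [Z(c=1) X(c=4)]
  6. access P: MISS. Cache: [Z(c=1) P(c=1) X(c=4)]
  7. access G: MISS. Cache: [Z(c=1) P(c=1) G(c=1) X(c=4)]
  8. access E: MISS. Cache: [Z(c=1) P(c=1) G(c=1) E(c=1) X(c=4)]
  9. access A: MISS. Cache: [Z(c=1) P(c=1) G(c=1) E(c=1) A(c=1) X(c=4)]
  10. access Z: HIT, count now 2. Cache: [P(c=1) G(c=1) E(c=1) A(c=1) Z(c=2) X(c=4)]
  11. access F: MISS, evict P(c=1). Cache: [G(c=1) E(c=1) A(c=1) F(c=1) Z(c=2) X(c=4)]
  12. access F: HIT, count now 2. Cache: [G(c=1) E(c=1) A(c=1) Z(c=2) F(c=2) X(c=4)]
  13. access D: MISS, evict G(c=1). Cache: [E(c=1) A(c=1) D(c=1) Z(c=2) F(c=2) X(c=4)]
  14. access Z: HIT, count now 3. Cache: [E(c=1) A(c=1) D(c=1) F(c=2) Z(c=3) X(c=4)]
  15. access A: HIT, count now 2. Cache: [E(c=1) D(c=1) F(c=2) A(c=2) Z(c=3) X(c=4)]
  16. access F: HIT, count now 3. Cache: [E(c=1) D(c=1) A(c=2) Z(c=3) F(c=3) X(c=4)]
  17. access D: HIT, count now 2. Cache: [E(c=1) A(c=2) D(c=2) Z(c=3) F(c=3) X(c=4)]
  18. access P: MISS, evict E(c=1). Cache: [P(c=1) A(c=2) D(c=2) Z(c=3) F(c=3) X(c=4)]
  19. access P: HIT, count now 2. Cache: [A(c=2) D(c=2) P(c=2) Z(c=3) F(c=3) X(c=4)]
  20. access X: HIT, count now 5. Cache: [A(c=2) D(c=2) P(c=2) Z(c=3) F(c=3) X(c=5)]
  21. access P: HIT, count now 3. Cache: [A(c=2) D(c=2) Z(c=3) F(c=3) P(c=3) X(c=5)]
  22. access P: HIT, count now 4. Cache: [A(c=2) D(c=2) Z(c=3) F(c=3) P(c=4) X(c=5)]
  23. access D: HIT, count now 3. Cache: [A(c=2) Z(c=3) F(c=3) D(c=3) P(c=4) X(c=5)]
  24. access P: HIT, count now 5. Cache: [A(c=2) Z(c=3) F(c=3) D(c=3) X(c=5) P(c=5)]
Total: 15 hits, 9 misses, 3 evictions

Answer: A Z F D X P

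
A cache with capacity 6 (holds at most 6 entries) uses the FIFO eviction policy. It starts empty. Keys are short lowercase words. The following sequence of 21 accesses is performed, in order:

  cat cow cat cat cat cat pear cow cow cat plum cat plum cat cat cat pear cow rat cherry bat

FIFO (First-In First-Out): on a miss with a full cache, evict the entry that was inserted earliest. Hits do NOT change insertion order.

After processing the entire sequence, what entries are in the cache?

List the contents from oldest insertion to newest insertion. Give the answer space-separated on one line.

Answer: cow pear plum rat cherry bat

Derivation:
FIFO simulation (capacity=6):
  1. access cat: MISS. Cache (old->new): [cat]
  2. access cow: MISS. Cache (old->new): [cat cow]
  3. access cat: HIT. Cache (old->new): [cat cow]
  4. access cat: HIT. Cache (old->new): [cat cow]
  5. access cat: HIT. Cache (old->new): [cat cow]
  6. access cat: HIT. Cache (old->new): [cat cow]
  7. access pear: MISS. Cache (old->new): [cat cow pear]
  8. access cow: HIT. Cache (old->new): [cat cow pear]
  9. access cow: HIT. Cache (old->new): [cat cow pear]
  10. access cat: HIT. Cache (old->new): [cat cow pear]
  11. access plum: MISS. Cache (old->new): [cat cow pear plum]
  12. access cat: HIT. Cache (old->new): [cat cow pear plum]
  13. access plum: HIT. Cache (old->new): [cat cow pear plum]
  14. access cat: HIT. Cache (old->new): [cat cow pear plum]
  15. access cat: HIT. Cache (old->new): [cat cow pear plum]
  16. access cat: HIT. Cache (old->new): [cat cow pear plum]
  17. access pear: HIT. Cache (old->new): [cat cow pear plum]
  18. access cow: HIT. Cache (old->new): [cat cow pear plum]
  19. access rat: MISS. Cache (old->new): [cat cow pear plum rat]
  20. access cherry: MISS. Cache (old->new): [cat cow pear plum rat cherry]
  21. access bat: MISS, evict cat. Cache (old->new): [cow pear plum rat cherry bat]
Total: 14 hits, 7 misses, 1 evictions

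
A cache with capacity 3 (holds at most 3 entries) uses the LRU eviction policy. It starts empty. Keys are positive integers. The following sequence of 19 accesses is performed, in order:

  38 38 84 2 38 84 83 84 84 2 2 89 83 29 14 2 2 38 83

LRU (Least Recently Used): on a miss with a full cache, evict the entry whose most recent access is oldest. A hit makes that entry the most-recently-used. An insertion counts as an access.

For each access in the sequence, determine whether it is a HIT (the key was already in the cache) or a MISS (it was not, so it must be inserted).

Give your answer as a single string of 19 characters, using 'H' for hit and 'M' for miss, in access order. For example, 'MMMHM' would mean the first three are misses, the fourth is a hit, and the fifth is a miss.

LRU simulation (capacity=3):
  1. access 38: MISS. Cache (LRU->MRU): [38]
  2. access 38: HIT. Cache (LRU->MRU): [38]
  3. access 84: MISS. Cache (LRU->MRU): [38 84]
  4. access 2: MISS. Cache (LRU->MRU): [38 84 2]
  5. access 38: HIT. Cache (LRU->MRU): [84 2 38]
  6. access 84: HIT. Cache (LRU->MRU): [2 38 84]
  7. access 83: MISS, evict 2. Cache (LRU->MRU): [38 84 83]
  8. access 84: HIT. Cache (LRU->MRU): [38 83 84]
  9. access 84: HIT. Cache (LRU->MRU): [38 83 84]
  10. access 2: MISS, evict 38. Cache (LRU->MRU): [83 84 2]
  11. access 2: HIT. Cache (LRU->MRU): [83 84 2]
  12. access 89: MISS, evict 83. Cache (LRU->MRU): [84 2 89]
  13. access 83: MISS, evict 84. Cache (LRU->MRU): [2 89 83]
  14. access 29: MISS, evict 2. Cache (LRU->MRU): [89 83 29]
  15. access 14: MISS, evict 89. Cache (LRU->MRU): [83 29 14]
  16. access 2: MISS, evict 83. Cache (LRU->MRU): [29 14 2]
  17. access 2: HIT. Cache (LRU->MRU): [29 14 2]
  18. access 38: MISS, evict 29. Cache (LRU->MRU): [14 2 38]
  19. access 83: MISS, evict 14. Cache (LRU->MRU): [2 38 83]
Total: 7 hits, 12 misses, 9 evictions

Answer: MHMMHHMHHMHMMMMMHMM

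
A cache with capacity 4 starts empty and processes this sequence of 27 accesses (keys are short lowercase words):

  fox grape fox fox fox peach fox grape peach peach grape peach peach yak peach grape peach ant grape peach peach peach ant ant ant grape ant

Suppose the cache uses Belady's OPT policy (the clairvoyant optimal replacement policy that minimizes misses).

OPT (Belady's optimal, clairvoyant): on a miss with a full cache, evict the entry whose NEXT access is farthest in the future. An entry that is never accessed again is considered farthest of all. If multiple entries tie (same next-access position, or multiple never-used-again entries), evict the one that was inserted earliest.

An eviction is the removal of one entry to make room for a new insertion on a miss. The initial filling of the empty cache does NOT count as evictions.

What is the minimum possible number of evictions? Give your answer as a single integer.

Answer: 1

Derivation:
OPT (Belady) simulation (capacity=4):
  1. access fox: MISS. Cache: [fox]
  2. access grape: MISS. Cache: [fox grape]
  3. access fox: HIT. Next use of fox: step 4. Cache: [fox grape]
  4. access fox: HIT. Next use of fox: step 5. Cache: [fox grape]
  5. access fox: HIT. Next use of fox: step 7. Cache: [fox grape]
  6. access peach: MISS. Cache: [fox grape peach]
  7. access fox: HIT. Next use of fox: never. Cache: [fox grape peach]
  8. access grape: HIT. Next use of grape: step 11. Cache: [fox grape peach]
  9. access peach: HIT. Next use of peach: step 10. Cache: [fox grape peach]
  10. access peach: HIT. Next use of peach: step 12. Cache: [fox grape peach]
  11. access grape: HIT. Next use of grape: step 16. Cache: [fox grape peach]
  12. access peach: HIT. Next use of peach: step 13. Cache: [fox grape peach]
  13. access peach: HIT. Next use of peach: step 15. Cache: [fox grape peach]
  14. access yak: MISS. Cache: [fox grape peach yak]
  15. access peach: HIT. Next use of peach: step 17. Cache: [fox grape peach yak]
  16. access grape: HIT. Next use of grape: step 19. Cache: [fox grape peach yak]
  17. access peach: HIT. Next use of peach: step 20. Cache: [fox grape peach yak]
  18. access ant: MISS, evict fox (next use: never). Cache: [grape peach yak ant]
  19. access grape: HIT. Next use of grape: step 26. Cache: [grape peach yak ant]
  20. access peach: HIT. Next use of peach: step 21. Cache: [grape peach yak ant]
  21. access peach: HIT. Next use of peach: step 22. Cache: [grape peach yak ant]
  22. access peach: HIT. Next use of peach: never. Cache: [grape peach yak ant]
  23. access ant: HIT. Next use of ant: step 24. Cache: [grape peach yak ant]
  24. access ant: HIT. Next use of ant: step 25. Cache: [grape peach yak ant]
  25. access ant: HIT. Next use of ant: step 27. Cache: [grape peach yak ant]
  26. access grape: HIT. Next use of grape: never. Cache: [grape peach yak ant]
  27. access ant: HIT. Next use of ant: never. Cache: [grape peach yak ant]
Total: 22 hits, 5 misses, 1 evictions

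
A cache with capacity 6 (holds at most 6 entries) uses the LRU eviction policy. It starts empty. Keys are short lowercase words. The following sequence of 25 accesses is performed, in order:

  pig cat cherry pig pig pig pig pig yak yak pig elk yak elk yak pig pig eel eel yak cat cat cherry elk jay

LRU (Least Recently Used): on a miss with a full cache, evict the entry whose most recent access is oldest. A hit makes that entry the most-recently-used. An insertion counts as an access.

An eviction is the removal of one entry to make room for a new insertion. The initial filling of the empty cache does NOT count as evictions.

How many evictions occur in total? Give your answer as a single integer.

LRU simulation (capacity=6):
  1. access pig: MISS. Cache (LRU->MRU): [pig]
  2. access cat: MISS. Cache (LRU->MRU): [pig cat]
  3. access cherry: MISS. Cache (LRU->MRU): [pig cat cherry]
  4. access pig: HIT. Cache (LRU->MRU): [cat cherry pig]
  5. access pig: HIT. Cache (LRU->MRU): [cat cherry pig]
  6. access pig: HIT. Cache (LRU->MRU): [cat cherry pig]
  7. access pig: HIT. Cache (LRU->MRU): [cat cherry pig]
  8. access pig: HIT. Cache (LRU->MRU): [cat cherry pig]
  9. access yak: MISS. Cache (LRU->MRU): [cat cherry pig yak]
  10. access yak: HIT. Cache (LRU->MRU): [cat cherry pig yak]
  11. access pig: HIT. Cache (LRU->MRU): [cat cherry yak pig]
  12. access elk: MISS. Cache (LRU->MRU): [cat cherry yak pig elk]
  13. access yak: HIT. Cache (LRU->MRU): [cat cherry pig elk yak]
  14. access elk: HIT. Cache (LRU->MRU): [cat cherry pig yak elk]
  15. access yak: HIT. Cache (LRU->MRU): [cat cherry pig elk yak]
  16. access pig: HIT. Cache (LRU->MRU): [cat cherry elk yak pig]
  17. access pig: HIT. Cache (LRU->MRU): [cat cherry elk yak pig]
  18. access eel: MISS. Cache (LRU->MRU): [cat cherry elk yak pig eel]
  19. access eel: HIT. Cache (LRU->MRU): [cat cherry elk yak pig eel]
  20. access yak: HIT. Cache (LRU->MRU): [cat cherry elk pig eel yak]
  21. access cat: HIT. Cache (LRU->MRU): [cherry elk pig eel yak cat]
  22. access cat: HIT. Cache (LRU->MRU): [cherry elk pig eel yak cat]
  23. access cherry: HIT. Cache (LRU->MRU): [elk pig eel yak cat cherry]
  24. access elk: HIT. Cache (LRU->MRU): [pig eel yak cat cherry elk]
  25. access jay: MISS, evict pig. Cache (LRU->MRU): [eel yak cat cherry elk jay]
Total: 18 hits, 7 misses, 1 evictions

Answer: 1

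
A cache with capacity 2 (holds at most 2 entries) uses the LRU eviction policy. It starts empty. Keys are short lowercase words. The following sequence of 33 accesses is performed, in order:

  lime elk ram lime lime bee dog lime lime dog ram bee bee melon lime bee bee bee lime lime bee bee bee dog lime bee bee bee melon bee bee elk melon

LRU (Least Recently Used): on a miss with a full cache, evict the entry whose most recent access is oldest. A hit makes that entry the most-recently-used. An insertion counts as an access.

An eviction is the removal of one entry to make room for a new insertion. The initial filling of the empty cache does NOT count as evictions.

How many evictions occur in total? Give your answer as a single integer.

Answer: 16

Derivation:
LRU simulation (capacity=2):
  1. access lime: MISS. Cache (LRU->MRU): [lime]
  2. access elk: MISS. Cache (LRU->MRU): [lime elk]
  3. access ram: MISS, evict lime. Cache (LRU->MRU): [elk ram]
  4. access lime: MISS, evict elk. Cache (LRU->MRU): [ram lime]
  5. access lime: HIT. Cache (LRU->MRU): [ram lime]
  6. access bee: MISS, evict ram. Cache (LRU->MRU): [lime bee]
  7. access dog: MISS, evict lime. Cache (LRU->MRU): [bee dog]
  8. access lime: MISS, evict bee. Cache (LRU->MRU): [dog lime]
  9. access lime: HIT. Cache (LRU->MRU): [dog lime]
  10. access dog: HIT. Cache (LRU->MRU): [lime dog]
  11. access ram: MISS, evict lime. Cache (LRU->MRU): [dog ram]
  12. access bee: MISS, evict dog. Cache (LRU->MRU): [ram bee]
  13. access bee: HIT. Cache (LRU->MRU): [ram bee]
  14. access melon: MISS, evict ram. Cache (LRU->MRU): [bee melon]
  15. access lime: MISS, evict bee. Cache (LRU->MRU): [melon lime]
  16. access bee: MISS, evict melon. Cache (LRU->MRU): [lime bee]
  17. access bee: HIT. Cache (LRU->MRU): [lime bee]
  18. access bee: HIT. Cache (LRU->MRU): [lime bee]
  19. access lime: HIT. Cache (LRU->MRU): [bee lime]
  20. access lime: HIT. Cache (LRU->MRU): [bee lime]
  21. access bee: HIT. Cache (LRU->MRU): [lime bee]
  22. access bee: HIT. Cache (LRU->MRU): [lime bee]
  23. access bee: HIT. Cache (LRU->MRU): [lime bee]
  24. access dog: MISS, evict lime. Cache (LRU->MRU): [bee dog]
  25. access lime: MISS, evict bee. Cache (LRU->MRU): [dog lime]
  26. access bee: MISS, evict dog. Cache (LRU->MRU): [lime bee]
  27. access bee: HIT. Cache (LRU->MRU): [lime bee]
  28. access bee: HIT. Cache (LRU->MRU): [lime bee]
  29. access melon: MISS, evict lime. Cache (LRU->MRU): [bee melon]
  30. access bee: HIT. Cache (LRU->MRU): [melon bee]
  31. access bee: HIT. Cache (LRU->MRU): [melon bee]
  32. access elk: MISS, evict melon. Cache (LRU->MRU): [bee elk]
  33. access melon: MISS, evict bee. Cache (LRU->MRU): [elk melon]
Total: 15 hits, 18 misses, 16 evictions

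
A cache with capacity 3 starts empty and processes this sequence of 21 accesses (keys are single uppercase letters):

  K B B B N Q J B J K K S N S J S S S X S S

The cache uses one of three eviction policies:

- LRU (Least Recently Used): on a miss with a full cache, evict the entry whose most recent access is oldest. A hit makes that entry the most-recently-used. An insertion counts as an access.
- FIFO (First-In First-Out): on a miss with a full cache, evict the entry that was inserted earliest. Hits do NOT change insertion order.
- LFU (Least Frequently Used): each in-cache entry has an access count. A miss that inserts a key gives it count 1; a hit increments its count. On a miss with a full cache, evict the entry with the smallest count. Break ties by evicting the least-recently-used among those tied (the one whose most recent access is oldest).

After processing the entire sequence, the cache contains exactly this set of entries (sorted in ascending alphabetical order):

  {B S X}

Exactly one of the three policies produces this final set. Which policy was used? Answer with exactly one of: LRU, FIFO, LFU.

Simulating under each policy and comparing final sets:
  LRU: final set = {J S X} -> differs
  FIFO: final set = {J S X} -> differs
  LFU: final set = {B S X} -> MATCHES target
Only LFU produces the target set.

Answer: LFU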